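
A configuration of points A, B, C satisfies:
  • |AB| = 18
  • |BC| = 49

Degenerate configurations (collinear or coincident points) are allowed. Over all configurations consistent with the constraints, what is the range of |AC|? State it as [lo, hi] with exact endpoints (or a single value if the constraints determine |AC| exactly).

|AC| ∈ [31, 67]  (≈ [31.0000, 67.0000])

|AB| ∈ {18}
|BC| ∈ {49}
|AC| ∈ [31, 67]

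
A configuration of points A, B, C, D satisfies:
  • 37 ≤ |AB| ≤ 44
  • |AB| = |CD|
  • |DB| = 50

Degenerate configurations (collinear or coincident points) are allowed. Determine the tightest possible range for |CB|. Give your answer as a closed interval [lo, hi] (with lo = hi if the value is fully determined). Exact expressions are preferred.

|AB| ∈ [37, 44]
|BD| ∈ {50}
|CD| ∈ [37, 44]
|AD| ∈ [6, 94]
|BC| ∈ [6, 94]
|AC| ∈ [0, 138]

|CB| ∈ [6, 94]  (≈ [6.0000, 94.0000])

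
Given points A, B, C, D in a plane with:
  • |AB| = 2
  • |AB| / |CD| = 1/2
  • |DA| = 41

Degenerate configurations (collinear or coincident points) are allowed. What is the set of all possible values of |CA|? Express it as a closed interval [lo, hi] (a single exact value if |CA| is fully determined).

|CA| ∈ [37, 45]  (≈ [37.0000, 45.0000])

|AB| ∈ {2}
|AD| ∈ {41}
|CD| ∈ {4}
|BD| ∈ [39, 43]
|AC| ∈ [37, 45]
|BC| ∈ [35, 47]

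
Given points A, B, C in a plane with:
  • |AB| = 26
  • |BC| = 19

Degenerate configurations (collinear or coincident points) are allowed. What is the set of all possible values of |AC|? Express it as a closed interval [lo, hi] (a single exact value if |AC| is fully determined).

|AC| ∈ [7, 45]  (≈ [7.0000, 45.0000])

|AB| ∈ {26}
|BC| ∈ {19}
|AC| ∈ [7, 45]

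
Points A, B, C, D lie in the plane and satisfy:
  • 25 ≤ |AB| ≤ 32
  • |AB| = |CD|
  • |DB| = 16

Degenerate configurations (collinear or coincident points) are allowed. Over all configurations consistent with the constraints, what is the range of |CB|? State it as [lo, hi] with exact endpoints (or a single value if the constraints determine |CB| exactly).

|AB| ∈ [25, 32]
|BD| ∈ {16}
|CD| ∈ [25, 32]
|AD| ∈ [9, 48]
|BC| ∈ [9, 48]
|AC| ∈ [0, 80]

|CB| ∈ [9, 48]  (≈ [9.0000, 48.0000])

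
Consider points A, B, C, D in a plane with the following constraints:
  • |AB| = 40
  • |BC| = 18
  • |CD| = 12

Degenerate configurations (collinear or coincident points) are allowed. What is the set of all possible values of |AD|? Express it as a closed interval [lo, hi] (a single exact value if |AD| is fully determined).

|AD| ∈ [10, 70]  (≈ [10.0000, 70.0000])

|AB| ∈ {40}
|BC| ∈ {18}
|CD| ∈ {12}
|AC| ∈ [22, 58]
|BD| ∈ [6, 30]
|AD| ∈ [10, 70]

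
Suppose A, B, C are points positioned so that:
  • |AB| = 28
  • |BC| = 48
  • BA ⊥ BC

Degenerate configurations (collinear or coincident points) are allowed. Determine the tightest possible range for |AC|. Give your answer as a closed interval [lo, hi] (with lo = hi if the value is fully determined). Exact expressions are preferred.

|AB| ∈ {28}
|BC| ∈ {48}
|AC| ∈ {4·√(193)}

|AC| = 4·√(193)  (≈ 55.5698)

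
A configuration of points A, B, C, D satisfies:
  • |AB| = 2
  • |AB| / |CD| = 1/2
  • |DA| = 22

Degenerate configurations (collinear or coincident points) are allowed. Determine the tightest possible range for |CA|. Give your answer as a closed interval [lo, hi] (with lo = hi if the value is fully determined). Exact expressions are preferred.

|AB| ∈ {2}
|AD| ∈ {22}
|CD| ∈ {4}
|BD| ∈ [20, 24]
|AC| ∈ [18, 26]
|BC| ∈ [16, 28]

|CA| ∈ [18, 26]  (≈ [18.0000, 26.0000])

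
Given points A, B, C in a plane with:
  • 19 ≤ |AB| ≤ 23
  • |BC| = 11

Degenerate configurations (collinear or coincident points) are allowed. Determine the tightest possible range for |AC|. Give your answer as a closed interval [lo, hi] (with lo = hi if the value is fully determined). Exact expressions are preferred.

|AC| ∈ [8, 34]  (≈ [8.0000, 34.0000])

|AB| ∈ [19, 23]
|BC| ∈ {11}
|AC| ∈ [8, 34]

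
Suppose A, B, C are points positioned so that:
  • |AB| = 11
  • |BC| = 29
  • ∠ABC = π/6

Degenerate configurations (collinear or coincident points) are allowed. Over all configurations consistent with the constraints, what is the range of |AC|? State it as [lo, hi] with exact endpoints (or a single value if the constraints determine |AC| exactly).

|AC| = √(962 - 319·√(3))  (≈ 20.2355)

|AB| ∈ {11}
|BC| ∈ {29}
|AC| ∈ {√(962 - 319·√(3))}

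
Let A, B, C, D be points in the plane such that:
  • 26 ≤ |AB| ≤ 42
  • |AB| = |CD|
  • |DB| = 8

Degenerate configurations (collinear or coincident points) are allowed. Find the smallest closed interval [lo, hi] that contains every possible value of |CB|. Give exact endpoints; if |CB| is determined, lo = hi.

|AB| ∈ [26, 42]
|BD| ∈ {8}
|CD| ∈ [26, 42]
|AD| ∈ [18, 50]
|BC| ∈ [18, 50]
|AC| ∈ [0, 92]

|CB| ∈ [18, 50]  (≈ [18.0000, 50.0000])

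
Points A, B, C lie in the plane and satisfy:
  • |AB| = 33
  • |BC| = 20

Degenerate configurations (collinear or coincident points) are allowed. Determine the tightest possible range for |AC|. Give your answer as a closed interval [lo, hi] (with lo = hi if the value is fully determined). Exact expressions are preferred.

|AB| ∈ {33}
|BC| ∈ {20}
|AC| ∈ [13, 53]

|AC| ∈ [13, 53]  (≈ [13.0000, 53.0000])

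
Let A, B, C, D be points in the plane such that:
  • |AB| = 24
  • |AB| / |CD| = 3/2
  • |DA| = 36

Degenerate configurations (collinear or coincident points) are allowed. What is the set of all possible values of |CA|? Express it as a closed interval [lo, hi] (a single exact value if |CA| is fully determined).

|AB| ∈ {24}
|AD| ∈ {36}
|CD| ∈ {16}
|BD| ∈ [12, 60]
|AC| ∈ [20, 52]
|BC| ∈ [0, 76]

|CA| ∈ [20, 52]  (≈ [20.0000, 52.0000])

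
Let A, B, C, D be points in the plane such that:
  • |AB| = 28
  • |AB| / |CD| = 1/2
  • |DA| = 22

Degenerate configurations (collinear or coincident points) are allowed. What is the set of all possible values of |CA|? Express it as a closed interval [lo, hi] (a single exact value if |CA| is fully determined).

|CA| ∈ [34, 78]  (≈ [34.0000, 78.0000])

|AB| ∈ {28}
|AD| ∈ {22}
|CD| ∈ {56}
|BD| ∈ [6, 50]
|AC| ∈ [34, 78]
|BC| ∈ [6, 106]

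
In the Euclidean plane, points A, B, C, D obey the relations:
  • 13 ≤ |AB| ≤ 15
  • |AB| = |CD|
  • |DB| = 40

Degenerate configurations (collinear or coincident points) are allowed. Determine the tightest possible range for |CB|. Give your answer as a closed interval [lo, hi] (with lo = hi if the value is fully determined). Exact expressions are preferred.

|AB| ∈ [13, 15]
|BD| ∈ {40}
|CD| ∈ [13, 15]
|AD| ∈ [25, 55]
|BC| ∈ [25, 55]
|AC| ∈ [10, 70]

|CB| ∈ [25, 55]  (≈ [25.0000, 55.0000])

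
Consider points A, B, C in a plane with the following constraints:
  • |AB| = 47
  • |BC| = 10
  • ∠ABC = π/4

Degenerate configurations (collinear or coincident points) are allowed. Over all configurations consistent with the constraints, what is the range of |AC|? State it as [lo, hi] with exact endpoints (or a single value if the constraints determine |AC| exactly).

|AC| = √(2309 - 470·√(2))  (≈ 40.5502)

|AB| ∈ {47}
|BC| ∈ {10}
|AC| ∈ {√(2309 - 470·√(2))}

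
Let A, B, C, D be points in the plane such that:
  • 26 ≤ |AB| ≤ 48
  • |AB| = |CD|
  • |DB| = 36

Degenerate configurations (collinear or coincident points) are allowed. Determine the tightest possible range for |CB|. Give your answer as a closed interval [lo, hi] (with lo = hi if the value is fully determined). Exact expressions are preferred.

|AB| ∈ [26, 48]
|BD| ∈ {36}
|CD| ∈ [26, 48]
|AD| ∈ [0, 84]
|BC| ∈ [0, 84]
|AC| ∈ [0, 132]

|CB| ∈ [0, 84]  (≈ [0.0000, 84.0000])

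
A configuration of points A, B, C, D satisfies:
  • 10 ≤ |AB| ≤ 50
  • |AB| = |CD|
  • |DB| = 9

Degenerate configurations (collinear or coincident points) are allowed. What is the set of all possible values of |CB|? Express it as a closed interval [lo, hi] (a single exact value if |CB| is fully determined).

|CB| ∈ [1, 59]  (≈ [1.0000, 59.0000])

|AB| ∈ [10, 50]
|BD| ∈ {9}
|CD| ∈ [10, 50]
|AD| ∈ [1, 59]
|BC| ∈ [1, 59]
|AC| ∈ [0, 109]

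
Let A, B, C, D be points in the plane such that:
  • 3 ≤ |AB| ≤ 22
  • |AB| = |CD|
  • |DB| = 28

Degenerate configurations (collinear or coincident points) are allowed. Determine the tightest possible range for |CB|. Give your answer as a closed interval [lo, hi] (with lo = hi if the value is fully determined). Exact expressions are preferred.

|AB| ∈ [3, 22]
|BD| ∈ {28}
|CD| ∈ [3, 22]
|AD| ∈ [6, 50]
|BC| ∈ [6, 50]
|AC| ∈ [0, 72]

|CB| ∈ [6, 50]  (≈ [6.0000, 50.0000])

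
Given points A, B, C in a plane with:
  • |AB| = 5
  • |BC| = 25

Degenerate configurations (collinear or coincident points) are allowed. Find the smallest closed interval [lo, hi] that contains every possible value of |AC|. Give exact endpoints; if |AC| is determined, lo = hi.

|AB| ∈ {5}
|BC| ∈ {25}
|AC| ∈ [20, 30]

|AC| ∈ [20, 30]  (≈ [20.0000, 30.0000])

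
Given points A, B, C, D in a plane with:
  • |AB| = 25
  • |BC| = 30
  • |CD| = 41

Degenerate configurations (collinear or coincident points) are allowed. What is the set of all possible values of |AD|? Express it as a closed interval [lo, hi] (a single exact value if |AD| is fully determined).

|AB| ∈ {25}
|BC| ∈ {30}
|CD| ∈ {41}
|AC| ∈ [5, 55]
|BD| ∈ [11, 71]
|AD| ∈ [0, 96]

|AD| ∈ [0, 96]  (≈ [0.0000, 96.0000])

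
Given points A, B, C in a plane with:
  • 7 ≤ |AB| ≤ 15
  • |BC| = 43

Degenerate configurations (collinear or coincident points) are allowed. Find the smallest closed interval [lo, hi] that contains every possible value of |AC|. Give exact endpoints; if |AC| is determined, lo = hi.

|AB| ∈ [7, 15]
|BC| ∈ {43}
|AC| ∈ [28, 58]

|AC| ∈ [28, 58]  (≈ [28.0000, 58.0000])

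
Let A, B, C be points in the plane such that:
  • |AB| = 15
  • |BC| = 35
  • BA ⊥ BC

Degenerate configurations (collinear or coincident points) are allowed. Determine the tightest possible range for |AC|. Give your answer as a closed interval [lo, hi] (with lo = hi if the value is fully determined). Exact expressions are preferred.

|AC| = 5·√(58)  (≈ 38.0789)

|AB| ∈ {15}
|BC| ∈ {35}
|AC| ∈ {5·√(58)}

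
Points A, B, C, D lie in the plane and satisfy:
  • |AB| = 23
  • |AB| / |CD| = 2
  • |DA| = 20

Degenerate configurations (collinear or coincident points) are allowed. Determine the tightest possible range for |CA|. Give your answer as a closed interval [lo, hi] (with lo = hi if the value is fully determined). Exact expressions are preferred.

|AB| ∈ {23}
|AD| ∈ {20}
|CD| ∈ {23/2}
|BD| ∈ [3, 43]
|AC| ∈ [17/2, 63/2]
|BC| ∈ [0, 109/2]

|CA| ∈ [17/2, 63/2]  (≈ [8.5000, 31.5000])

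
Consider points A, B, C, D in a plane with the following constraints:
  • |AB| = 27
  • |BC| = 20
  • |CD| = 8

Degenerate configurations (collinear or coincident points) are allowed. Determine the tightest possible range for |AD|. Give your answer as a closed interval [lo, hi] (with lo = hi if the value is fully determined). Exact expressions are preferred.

|AD| ∈ [0, 55]  (≈ [0.0000, 55.0000])

|AB| ∈ {27}
|BC| ∈ {20}
|CD| ∈ {8}
|AC| ∈ [7, 47]
|BD| ∈ [12, 28]
|AD| ∈ [0, 55]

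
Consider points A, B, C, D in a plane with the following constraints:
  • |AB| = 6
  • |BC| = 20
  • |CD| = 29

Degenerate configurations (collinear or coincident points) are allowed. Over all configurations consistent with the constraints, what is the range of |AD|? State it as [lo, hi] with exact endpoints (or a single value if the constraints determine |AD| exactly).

|AB| ∈ {6}
|BC| ∈ {20}
|CD| ∈ {29}
|AC| ∈ [14, 26]
|BD| ∈ [9, 49]
|AD| ∈ [3, 55]

|AD| ∈ [3, 55]  (≈ [3.0000, 55.0000])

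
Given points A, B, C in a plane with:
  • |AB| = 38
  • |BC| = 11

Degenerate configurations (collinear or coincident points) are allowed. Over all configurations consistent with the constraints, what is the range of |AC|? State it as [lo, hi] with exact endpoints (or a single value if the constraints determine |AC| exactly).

|AC| ∈ [27, 49]  (≈ [27.0000, 49.0000])

|AB| ∈ {38}
|BC| ∈ {11}
|AC| ∈ [27, 49]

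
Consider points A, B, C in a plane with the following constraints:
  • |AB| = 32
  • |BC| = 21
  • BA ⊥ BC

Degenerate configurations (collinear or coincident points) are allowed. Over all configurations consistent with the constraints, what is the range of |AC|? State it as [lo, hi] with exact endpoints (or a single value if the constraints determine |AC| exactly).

|AB| ∈ {32}
|BC| ∈ {21}
|AC| ∈ {√(1465)}

|AC| = √(1465)  (≈ 38.2753)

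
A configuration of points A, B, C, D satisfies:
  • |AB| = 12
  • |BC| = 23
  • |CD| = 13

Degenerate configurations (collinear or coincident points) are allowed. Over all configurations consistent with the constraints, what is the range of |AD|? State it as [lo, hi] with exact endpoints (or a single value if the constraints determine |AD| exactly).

|AD| ∈ [0, 48]  (≈ [0.0000, 48.0000])

|AB| ∈ {12}
|BC| ∈ {23}
|CD| ∈ {13}
|AC| ∈ [11, 35]
|BD| ∈ [10, 36]
|AD| ∈ [0, 48]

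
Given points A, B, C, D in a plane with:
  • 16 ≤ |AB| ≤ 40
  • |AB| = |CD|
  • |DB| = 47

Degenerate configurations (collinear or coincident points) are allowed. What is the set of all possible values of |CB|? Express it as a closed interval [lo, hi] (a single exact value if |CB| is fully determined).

|AB| ∈ [16, 40]
|BD| ∈ {47}
|CD| ∈ [16, 40]
|AD| ∈ [7, 87]
|BC| ∈ [7, 87]
|AC| ∈ [0, 127]

|CB| ∈ [7, 87]  (≈ [7.0000, 87.0000])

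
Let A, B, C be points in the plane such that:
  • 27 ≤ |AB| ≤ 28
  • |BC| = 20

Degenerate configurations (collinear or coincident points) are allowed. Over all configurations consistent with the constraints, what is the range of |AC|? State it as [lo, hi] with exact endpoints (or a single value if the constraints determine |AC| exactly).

|AC| ∈ [7, 48]  (≈ [7.0000, 48.0000])

|AB| ∈ [27, 28]
|BC| ∈ {20}
|AC| ∈ [7, 48]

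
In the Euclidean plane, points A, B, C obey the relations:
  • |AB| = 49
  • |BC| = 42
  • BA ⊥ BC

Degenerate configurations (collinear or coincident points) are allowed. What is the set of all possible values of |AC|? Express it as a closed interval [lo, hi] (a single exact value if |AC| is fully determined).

|AB| ∈ {49}
|BC| ∈ {42}
|AC| ∈ {7·√(85)}

|AC| = 7·√(85)  (≈ 64.5368)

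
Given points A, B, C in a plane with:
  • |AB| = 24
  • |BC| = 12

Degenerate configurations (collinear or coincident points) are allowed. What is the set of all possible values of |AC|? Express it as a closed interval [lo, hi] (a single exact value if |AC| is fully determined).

|AC| ∈ [12, 36]  (≈ [12.0000, 36.0000])

|AB| ∈ {24}
|BC| ∈ {12}
|AC| ∈ [12, 36]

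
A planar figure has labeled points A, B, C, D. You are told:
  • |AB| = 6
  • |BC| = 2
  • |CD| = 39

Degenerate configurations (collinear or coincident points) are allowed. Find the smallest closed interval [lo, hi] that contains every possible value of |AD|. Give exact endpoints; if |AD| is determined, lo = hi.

|AD| ∈ [31, 47]  (≈ [31.0000, 47.0000])

|AB| ∈ {6}
|BC| ∈ {2}
|CD| ∈ {39}
|AC| ∈ [4, 8]
|BD| ∈ [37, 41]
|AD| ∈ [31, 47]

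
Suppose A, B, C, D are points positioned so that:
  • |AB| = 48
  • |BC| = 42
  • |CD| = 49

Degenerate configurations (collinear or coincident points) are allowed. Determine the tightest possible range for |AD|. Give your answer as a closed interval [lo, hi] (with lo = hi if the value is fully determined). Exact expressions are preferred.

|AD| ∈ [0, 139]  (≈ [0.0000, 139.0000])

|AB| ∈ {48}
|BC| ∈ {42}
|CD| ∈ {49}
|AC| ∈ [6, 90]
|BD| ∈ [7, 91]
|AD| ∈ [0, 139]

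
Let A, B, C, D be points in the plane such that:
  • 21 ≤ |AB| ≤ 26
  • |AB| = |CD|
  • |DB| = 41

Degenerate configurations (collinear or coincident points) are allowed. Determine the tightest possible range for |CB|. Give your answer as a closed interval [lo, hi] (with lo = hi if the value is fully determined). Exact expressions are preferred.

|CB| ∈ [15, 67]  (≈ [15.0000, 67.0000])

|AB| ∈ [21, 26]
|BD| ∈ {41}
|CD| ∈ [21, 26]
|AD| ∈ [15, 67]
|BC| ∈ [15, 67]
|AC| ∈ [0, 93]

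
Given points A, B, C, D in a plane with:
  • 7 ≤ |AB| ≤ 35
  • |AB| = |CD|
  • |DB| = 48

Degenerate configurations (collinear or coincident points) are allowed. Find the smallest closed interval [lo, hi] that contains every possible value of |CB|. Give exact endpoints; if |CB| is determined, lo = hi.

|CB| ∈ [13, 83]  (≈ [13.0000, 83.0000])

|AB| ∈ [7, 35]
|BD| ∈ {48}
|CD| ∈ [7, 35]
|AD| ∈ [13, 83]
|BC| ∈ [13, 83]
|AC| ∈ [0, 118]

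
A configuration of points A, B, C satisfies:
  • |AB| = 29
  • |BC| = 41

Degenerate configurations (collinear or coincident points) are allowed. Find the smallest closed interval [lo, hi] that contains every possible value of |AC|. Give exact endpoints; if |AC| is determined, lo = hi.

|AC| ∈ [12, 70]  (≈ [12.0000, 70.0000])

|AB| ∈ {29}
|BC| ∈ {41}
|AC| ∈ [12, 70]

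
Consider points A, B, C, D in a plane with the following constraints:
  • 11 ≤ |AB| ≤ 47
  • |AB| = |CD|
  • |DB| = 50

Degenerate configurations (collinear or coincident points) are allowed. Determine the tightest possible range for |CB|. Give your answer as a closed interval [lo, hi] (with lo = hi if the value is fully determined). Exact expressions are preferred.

|AB| ∈ [11, 47]
|BD| ∈ {50}
|CD| ∈ [11, 47]
|AD| ∈ [3, 97]
|BC| ∈ [3, 97]
|AC| ∈ [0, 144]

|CB| ∈ [3, 97]  (≈ [3.0000, 97.0000])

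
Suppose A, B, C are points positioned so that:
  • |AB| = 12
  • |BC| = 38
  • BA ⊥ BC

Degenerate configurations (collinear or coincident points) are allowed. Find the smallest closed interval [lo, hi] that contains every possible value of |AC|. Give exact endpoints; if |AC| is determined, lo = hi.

|AB| ∈ {12}
|BC| ∈ {38}
|AC| ∈ {2·√(397)}

|AC| = 2·√(397)  (≈ 39.8497)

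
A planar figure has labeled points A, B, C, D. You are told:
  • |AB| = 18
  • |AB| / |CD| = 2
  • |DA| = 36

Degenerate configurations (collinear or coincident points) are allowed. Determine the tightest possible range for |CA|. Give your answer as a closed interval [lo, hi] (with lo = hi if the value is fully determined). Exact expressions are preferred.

|CA| ∈ [27, 45]  (≈ [27.0000, 45.0000])

|AB| ∈ {18}
|AD| ∈ {36}
|CD| ∈ {9}
|BD| ∈ [18, 54]
|AC| ∈ [27, 45]
|BC| ∈ [9, 63]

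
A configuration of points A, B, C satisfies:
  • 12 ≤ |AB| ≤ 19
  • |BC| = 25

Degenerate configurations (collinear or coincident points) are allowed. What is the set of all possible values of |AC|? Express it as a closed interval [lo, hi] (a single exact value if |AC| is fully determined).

|AC| ∈ [6, 44]  (≈ [6.0000, 44.0000])

|AB| ∈ [12, 19]
|BC| ∈ {25}
|AC| ∈ [6, 44]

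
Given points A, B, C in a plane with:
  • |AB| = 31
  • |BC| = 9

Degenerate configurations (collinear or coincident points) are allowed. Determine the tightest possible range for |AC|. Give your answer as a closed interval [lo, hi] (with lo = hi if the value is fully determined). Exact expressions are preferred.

|AC| ∈ [22, 40]  (≈ [22.0000, 40.0000])

|AB| ∈ {31}
|BC| ∈ {9}
|AC| ∈ [22, 40]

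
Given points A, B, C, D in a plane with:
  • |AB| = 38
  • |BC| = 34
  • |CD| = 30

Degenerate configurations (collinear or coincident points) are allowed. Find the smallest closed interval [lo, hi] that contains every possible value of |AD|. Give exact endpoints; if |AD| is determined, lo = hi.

|AB| ∈ {38}
|BC| ∈ {34}
|CD| ∈ {30}
|AC| ∈ [4, 72]
|BD| ∈ [4, 64]
|AD| ∈ [0, 102]

|AD| ∈ [0, 102]  (≈ [0.0000, 102.0000])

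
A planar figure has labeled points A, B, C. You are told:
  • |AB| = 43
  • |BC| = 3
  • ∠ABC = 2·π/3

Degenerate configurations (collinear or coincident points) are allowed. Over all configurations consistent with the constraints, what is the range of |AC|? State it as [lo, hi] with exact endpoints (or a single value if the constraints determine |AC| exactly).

|AB| ∈ {43}
|BC| ∈ {3}
|AC| ∈ {√(1987)}

|AC| = √(1987)  (≈ 44.5758)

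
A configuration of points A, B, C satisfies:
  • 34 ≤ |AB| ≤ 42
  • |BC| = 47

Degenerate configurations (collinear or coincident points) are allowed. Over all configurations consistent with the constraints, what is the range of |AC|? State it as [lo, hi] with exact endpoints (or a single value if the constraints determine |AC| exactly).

|AB| ∈ [34, 42]
|BC| ∈ {47}
|AC| ∈ [5, 89]

|AC| ∈ [5, 89]  (≈ [5.0000, 89.0000])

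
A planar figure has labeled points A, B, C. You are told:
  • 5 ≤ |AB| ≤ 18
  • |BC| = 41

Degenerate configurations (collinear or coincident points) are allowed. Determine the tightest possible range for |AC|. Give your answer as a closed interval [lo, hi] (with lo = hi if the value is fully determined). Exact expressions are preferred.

|AC| ∈ [23, 59]  (≈ [23.0000, 59.0000])

|AB| ∈ [5, 18]
|BC| ∈ {41}
|AC| ∈ [23, 59]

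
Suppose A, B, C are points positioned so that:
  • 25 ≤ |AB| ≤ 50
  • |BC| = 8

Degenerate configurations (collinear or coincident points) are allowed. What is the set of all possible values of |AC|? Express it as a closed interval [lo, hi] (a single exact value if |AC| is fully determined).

|AC| ∈ [17, 58]  (≈ [17.0000, 58.0000])

|AB| ∈ [25, 50]
|BC| ∈ {8}
|AC| ∈ [17, 58]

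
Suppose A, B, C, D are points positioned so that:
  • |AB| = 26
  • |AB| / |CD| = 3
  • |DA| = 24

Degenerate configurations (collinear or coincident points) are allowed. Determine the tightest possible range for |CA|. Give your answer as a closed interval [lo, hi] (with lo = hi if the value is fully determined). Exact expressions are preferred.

|AB| ∈ {26}
|AD| ∈ {24}
|CD| ∈ {26/3}
|BD| ∈ [2, 50]
|AC| ∈ [46/3, 98/3]
|BC| ∈ [0, 176/3]

|CA| ∈ [46/3, 98/3]  (≈ [15.3333, 32.6667])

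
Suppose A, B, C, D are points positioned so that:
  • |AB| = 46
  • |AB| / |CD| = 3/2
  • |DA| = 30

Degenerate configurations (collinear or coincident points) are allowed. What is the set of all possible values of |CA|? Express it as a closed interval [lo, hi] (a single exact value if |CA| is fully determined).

|CA| ∈ [2/3, 182/3]  (≈ [0.6667, 60.6667])

|AB| ∈ {46}
|AD| ∈ {30}
|CD| ∈ {92/3}
|BD| ∈ [16, 76]
|AC| ∈ [2/3, 182/3]
|BC| ∈ [0, 320/3]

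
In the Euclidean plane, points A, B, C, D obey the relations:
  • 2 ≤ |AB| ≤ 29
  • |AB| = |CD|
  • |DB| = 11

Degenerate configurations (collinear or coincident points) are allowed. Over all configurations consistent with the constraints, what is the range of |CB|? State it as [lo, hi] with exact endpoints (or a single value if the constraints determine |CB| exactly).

|CB| ∈ [0, 40]  (≈ [0.0000, 40.0000])

|AB| ∈ [2, 29]
|BD| ∈ {11}
|CD| ∈ [2, 29]
|AD| ∈ [0, 40]
|BC| ∈ [0, 40]
|AC| ∈ [0, 69]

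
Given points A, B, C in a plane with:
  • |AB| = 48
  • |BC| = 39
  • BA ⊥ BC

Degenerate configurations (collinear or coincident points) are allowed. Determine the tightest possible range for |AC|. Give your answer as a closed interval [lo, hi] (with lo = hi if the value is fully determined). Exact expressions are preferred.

|AB| ∈ {48}
|BC| ∈ {39}
|AC| ∈ {15·√(17)}

|AC| = 15·√(17)  (≈ 61.8466)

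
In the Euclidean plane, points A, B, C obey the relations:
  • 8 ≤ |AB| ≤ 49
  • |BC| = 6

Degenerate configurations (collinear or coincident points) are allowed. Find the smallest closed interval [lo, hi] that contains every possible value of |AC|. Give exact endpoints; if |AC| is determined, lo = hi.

|AB| ∈ [8, 49]
|BC| ∈ {6}
|AC| ∈ [2, 55]

|AC| ∈ [2, 55]  (≈ [2.0000, 55.0000])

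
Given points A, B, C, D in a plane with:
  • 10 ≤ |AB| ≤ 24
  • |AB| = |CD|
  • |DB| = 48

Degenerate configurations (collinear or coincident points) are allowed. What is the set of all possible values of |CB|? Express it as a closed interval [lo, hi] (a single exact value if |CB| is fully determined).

|AB| ∈ [10, 24]
|BD| ∈ {48}
|CD| ∈ [10, 24]
|AD| ∈ [24, 72]
|BC| ∈ [24, 72]
|AC| ∈ [0, 96]

|CB| ∈ [24, 72]  (≈ [24.0000, 72.0000])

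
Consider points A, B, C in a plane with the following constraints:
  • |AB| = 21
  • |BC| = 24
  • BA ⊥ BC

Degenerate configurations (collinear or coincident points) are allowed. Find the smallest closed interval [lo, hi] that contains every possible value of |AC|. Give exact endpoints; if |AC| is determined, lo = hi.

|AC| = 3·√(113)  (≈ 31.8904)

|AB| ∈ {21}
|BC| ∈ {24}
|AC| ∈ {3·√(113)}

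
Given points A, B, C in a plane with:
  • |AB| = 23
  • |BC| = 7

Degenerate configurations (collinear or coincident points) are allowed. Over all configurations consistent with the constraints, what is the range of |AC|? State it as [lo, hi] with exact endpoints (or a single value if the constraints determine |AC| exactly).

|AB| ∈ {23}
|BC| ∈ {7}
|AC| ∈ [16, 30]

|AC| ∈ [16, 30]  (≈ [16.0000, 30.0000])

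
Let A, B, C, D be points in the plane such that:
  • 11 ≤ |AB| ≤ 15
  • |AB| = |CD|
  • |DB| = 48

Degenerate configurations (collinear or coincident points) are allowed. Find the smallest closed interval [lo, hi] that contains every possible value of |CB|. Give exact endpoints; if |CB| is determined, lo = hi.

|AB| ∈ [11, 15]
|BD| ∈ {48}
|CD| ∈ [11, 15]
|AD| ∈ [33, 63]
|BC| ∈ [33, 63]
|AC| ∈ [18, 78]

|CB| ∈ [33, 63]  (≈ [33.0000, 63.0000])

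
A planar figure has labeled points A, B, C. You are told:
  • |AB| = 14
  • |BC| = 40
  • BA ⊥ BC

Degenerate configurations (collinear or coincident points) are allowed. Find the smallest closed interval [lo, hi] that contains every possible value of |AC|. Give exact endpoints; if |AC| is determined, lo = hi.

|AB| ∈ {14}
|BC| ∈ {40}
|AC| ∈ {2·√(449)}

|AC| = 2·√(449)  (≈ 42.3792)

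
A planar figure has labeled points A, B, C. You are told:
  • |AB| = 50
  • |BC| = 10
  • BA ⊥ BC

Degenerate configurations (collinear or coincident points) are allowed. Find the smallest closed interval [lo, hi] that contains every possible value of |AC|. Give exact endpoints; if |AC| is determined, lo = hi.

|AC| = 10·√(26)  (≈ 50.9902)

|AB| ∈ {50}
|BC| ∈ {10}
|AC| ∈ {10·√(26)}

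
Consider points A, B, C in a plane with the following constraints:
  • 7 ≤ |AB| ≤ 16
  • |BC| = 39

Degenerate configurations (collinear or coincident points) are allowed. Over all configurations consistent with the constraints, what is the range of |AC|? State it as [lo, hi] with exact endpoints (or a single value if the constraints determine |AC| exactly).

|AC| ∈ [23, 55]  (≈ [23.0000, 55.0000])

|AB| ∈ [7, 16]
|BC| ∈ {39}
|AC| ∈ [23, 55]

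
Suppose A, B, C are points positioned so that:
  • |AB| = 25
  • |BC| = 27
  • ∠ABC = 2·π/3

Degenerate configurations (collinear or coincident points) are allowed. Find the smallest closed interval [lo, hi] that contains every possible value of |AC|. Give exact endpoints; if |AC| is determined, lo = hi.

|AC| = √(2029)  (≈ 45.0444)

|AB| ∈ {25}
|BC| ∈ {27}
|AC| ∈ {√(2029)}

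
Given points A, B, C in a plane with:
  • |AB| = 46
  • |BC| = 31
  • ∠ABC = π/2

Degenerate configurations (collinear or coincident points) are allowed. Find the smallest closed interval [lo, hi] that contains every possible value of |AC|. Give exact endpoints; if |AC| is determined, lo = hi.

|AC| = √(3077)  (≈ 55.4707)

|AB| ∈ {46}
|BC| ∈ {31}
|AC| ∈ {√(3077)}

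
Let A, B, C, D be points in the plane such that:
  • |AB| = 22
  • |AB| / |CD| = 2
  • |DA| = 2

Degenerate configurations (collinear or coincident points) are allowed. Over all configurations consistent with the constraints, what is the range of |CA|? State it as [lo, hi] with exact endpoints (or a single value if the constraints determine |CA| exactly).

|CA| ∈ [9, 13]  (≈ [9.0000, 13.0000])

|AB| ∈ {22}
|AD| ∈ {2}
|CD| ∈ {11}
|BD| ∈ [20, 24]
|AC| ∈ [9, 13]
|BC| ∈ [9, 35]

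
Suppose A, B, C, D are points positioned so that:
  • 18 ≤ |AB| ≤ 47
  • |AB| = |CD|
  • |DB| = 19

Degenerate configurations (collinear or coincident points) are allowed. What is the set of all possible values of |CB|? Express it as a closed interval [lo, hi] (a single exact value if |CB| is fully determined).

|CB| ∈ [0, 66]  (≈ [0.0000, 66.0000])

|AB| ∈ [18, 47]
|BD| ∈ {19}
|CD| ∈ [18, 47]
|AD| ∈ [0, 66]
|BC| ∈ [0, 66]
|AC| ∈ [0, 113]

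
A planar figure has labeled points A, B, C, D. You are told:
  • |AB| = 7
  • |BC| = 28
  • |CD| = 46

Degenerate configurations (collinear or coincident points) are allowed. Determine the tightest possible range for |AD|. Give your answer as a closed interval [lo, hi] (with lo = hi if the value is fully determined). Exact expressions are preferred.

|AB| ∈ {7}
|BC| ∈ {28}
|CD| ∈ {46}
|AC| ∈ [21, 35]
|BD| ∈ [18, 74]
|AD| ∈ [11, 81]

|AD| ∈ [11, 81]  (≈ [11.0000, 81.0000])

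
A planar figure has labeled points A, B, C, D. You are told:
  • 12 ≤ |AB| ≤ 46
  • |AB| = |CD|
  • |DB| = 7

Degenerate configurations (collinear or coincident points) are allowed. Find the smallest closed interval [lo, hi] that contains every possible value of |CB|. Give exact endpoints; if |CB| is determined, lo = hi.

|AB| ∈ [12, 46]
|BD| ∈ {7}
|CD| ∈ [12, 46]
|AD| ∈ [5, 53]
|BC| ∈ [5, 53]
|AC| ∈ [0, 99]

|CB| ∈ [5, 53]  (≈ [5.0000, 53.0000])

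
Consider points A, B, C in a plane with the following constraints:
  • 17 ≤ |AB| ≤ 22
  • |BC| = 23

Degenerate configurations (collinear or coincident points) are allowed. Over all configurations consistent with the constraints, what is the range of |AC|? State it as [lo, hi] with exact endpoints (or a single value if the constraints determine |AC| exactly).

|AC| ∈ [1, 45]  (≈ [1.0000, 45.0000])

|AB| ∈ [17, 22]
|BC| ∈ {23}
|AC| ∈ [1, 45]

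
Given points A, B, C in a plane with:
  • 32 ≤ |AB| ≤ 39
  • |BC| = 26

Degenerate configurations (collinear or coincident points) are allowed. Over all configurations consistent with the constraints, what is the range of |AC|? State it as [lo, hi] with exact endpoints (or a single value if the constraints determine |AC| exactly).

|AB| ∈ [32, 39]
|BC| ∈ {26}
|AC| ∈ [6, 65]

|AC| ∈ [6, 65]  (≈ [6.0000, 65.0000])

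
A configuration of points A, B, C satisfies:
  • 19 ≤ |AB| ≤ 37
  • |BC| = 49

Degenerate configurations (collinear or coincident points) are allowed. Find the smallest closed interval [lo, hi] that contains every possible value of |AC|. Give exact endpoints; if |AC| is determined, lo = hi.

|AC| ∈ [12, 86]  (≈ [12.0000, 86.0000])

|AB| ∈ [19, 37]
|BC| ∈ {49}
|AC| ∈ [12, 86]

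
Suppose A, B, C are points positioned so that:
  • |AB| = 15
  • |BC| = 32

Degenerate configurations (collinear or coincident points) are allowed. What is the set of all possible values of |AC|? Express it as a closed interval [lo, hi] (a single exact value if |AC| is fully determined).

|AB| ∈ {15}
|BC| ∈ {32}
|AC| ∈ [17, 47]

|AC| ∈ [17, 47]  (≈ [17.0000, 47.0000])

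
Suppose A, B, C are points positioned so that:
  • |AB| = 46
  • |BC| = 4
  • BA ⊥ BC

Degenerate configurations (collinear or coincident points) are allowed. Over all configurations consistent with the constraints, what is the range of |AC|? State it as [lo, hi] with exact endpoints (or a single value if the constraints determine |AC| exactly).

|AB| ∈ {46}
|BC| ∈ {4}
|AC| ∈ {2·√(533)}

|AC| = 2·√(533)  (≈ 46.1736)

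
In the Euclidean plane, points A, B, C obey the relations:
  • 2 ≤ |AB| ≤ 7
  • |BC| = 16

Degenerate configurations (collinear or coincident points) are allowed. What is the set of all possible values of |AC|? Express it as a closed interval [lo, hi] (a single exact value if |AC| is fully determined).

|AC| ∈ [9, 23]  (≈ [9.0000, 23.0000])

|AB| ∈ [2, 7]
|BC| ∈ {16}
|AC| ∈ [9, 23]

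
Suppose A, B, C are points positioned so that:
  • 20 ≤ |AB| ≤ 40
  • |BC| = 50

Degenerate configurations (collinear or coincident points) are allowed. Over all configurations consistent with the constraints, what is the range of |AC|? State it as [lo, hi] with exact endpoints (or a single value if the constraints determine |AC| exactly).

|AC| ∈ [10, 90]  (≈ [10.0000, 90.0000])

|AB| ∈ [20, 40]
|BC| ∈ {50}
|AC| ∈ [10, 90]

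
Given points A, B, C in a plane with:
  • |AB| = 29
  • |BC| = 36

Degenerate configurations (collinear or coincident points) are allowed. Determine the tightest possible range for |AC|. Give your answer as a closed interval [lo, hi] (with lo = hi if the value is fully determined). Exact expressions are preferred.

|AB| ∈ {29}
|BC| ∈ {36}
|AC| ∈ [7, 65]

|AC| ∈ [7, 65]  (≈ [7.0000, 65.0000])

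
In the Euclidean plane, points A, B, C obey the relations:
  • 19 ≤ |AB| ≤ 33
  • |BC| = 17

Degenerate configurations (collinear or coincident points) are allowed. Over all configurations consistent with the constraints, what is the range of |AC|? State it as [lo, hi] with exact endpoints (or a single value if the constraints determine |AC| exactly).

|AC| ∈ [2, 50]  (≈ [2.0000, 50.0000])

|AB| ∈ [19, 33]
|BC| ∈ {17}
|AC| ∈ [2, 50]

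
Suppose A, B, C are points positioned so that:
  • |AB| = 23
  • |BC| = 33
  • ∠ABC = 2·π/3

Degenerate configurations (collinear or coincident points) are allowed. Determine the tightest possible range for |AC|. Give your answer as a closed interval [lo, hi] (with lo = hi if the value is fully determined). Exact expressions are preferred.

|AC| = √(2377)  (≈ 48.7545)

|AB| ∈ {23}
|BC| ∈ {33}
|AC| ∈ {√(2377)}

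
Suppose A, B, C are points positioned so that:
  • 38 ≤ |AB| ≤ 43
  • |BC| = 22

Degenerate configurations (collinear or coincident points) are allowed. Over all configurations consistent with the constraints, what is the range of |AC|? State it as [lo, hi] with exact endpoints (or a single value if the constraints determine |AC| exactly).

|AB| ∈ [38, 43]
|BC| ∈ {22}
|AC| ∈ [16, 65]

|AC| ∈ [16, 65]  (≈ [16.0000, 65.0000])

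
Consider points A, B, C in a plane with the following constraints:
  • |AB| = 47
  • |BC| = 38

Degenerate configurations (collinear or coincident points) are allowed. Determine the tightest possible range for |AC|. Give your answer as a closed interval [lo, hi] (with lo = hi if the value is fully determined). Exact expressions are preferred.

|AB| ∈ {47}
|BC| ∈ {38}
|AC| ∈ [9, 85]

|AC| ∈ [9, 85]  (≈ [9.0000, 85.0000])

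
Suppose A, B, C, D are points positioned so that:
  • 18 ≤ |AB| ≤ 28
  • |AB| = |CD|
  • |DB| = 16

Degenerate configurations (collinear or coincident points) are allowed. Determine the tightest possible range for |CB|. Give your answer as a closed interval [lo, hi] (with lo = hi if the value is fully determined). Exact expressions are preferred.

|CB| ∈ [2, 44]  (≈ [2.0000, 44.0000])

|AB| ∈ [18, 28]
|BD| ∈ {16}
|CD| ∈ [18, 28]
|AD| ∈ [2, 44]
|BC| ∈ [2, 44]
|AC| ∈ [0, 72]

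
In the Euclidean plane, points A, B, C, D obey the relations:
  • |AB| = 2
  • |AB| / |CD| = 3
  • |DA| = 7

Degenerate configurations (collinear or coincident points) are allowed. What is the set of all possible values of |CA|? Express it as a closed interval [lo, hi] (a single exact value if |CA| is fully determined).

|CA| ∈ [19/3, 23/3]  (≈ [6.3333, 7.6667])

|AB| ∈ {2}
|AD| ∈ {7}
|CD| ∈ {2/3}
|BD| ∈ [5, 9]
|AC| ∈ [19/3, 23/3]
|BC| ∈ [13/3, 29/3]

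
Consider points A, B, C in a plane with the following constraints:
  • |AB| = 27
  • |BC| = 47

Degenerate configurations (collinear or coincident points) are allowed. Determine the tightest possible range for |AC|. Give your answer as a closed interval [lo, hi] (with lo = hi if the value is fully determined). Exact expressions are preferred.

|AC| ∈ [20, 74]  (≈ [20.0000, 74.0000])

|AB| ∈ {27}
|BC| ∈ {47}
|AC| ∈ [20, 74]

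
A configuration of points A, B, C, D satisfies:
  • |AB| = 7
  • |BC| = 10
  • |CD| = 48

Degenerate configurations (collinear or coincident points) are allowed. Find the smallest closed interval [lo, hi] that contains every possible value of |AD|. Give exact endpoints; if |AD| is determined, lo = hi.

|AD| ∈ [31, 65]  (≈ [31.0000, 65.0000])

|AB| ∈ {7}
|BC| ∈ {10}
|CD| ∈ {48}
|AC| ∈ [3, 17]
|BD| ∈ [38, 58]
|AD| ∈ [31, 65]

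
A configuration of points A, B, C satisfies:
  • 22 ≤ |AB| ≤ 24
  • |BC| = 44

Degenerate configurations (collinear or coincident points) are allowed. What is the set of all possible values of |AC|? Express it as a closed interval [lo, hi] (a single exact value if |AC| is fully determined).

|AC| ∈ [20, 68]  (≈ [20.0000, 68.0000])

|AB| ∈ [22, 24]
|BC| ∈ {44}
|AC| ∈ [20, 68]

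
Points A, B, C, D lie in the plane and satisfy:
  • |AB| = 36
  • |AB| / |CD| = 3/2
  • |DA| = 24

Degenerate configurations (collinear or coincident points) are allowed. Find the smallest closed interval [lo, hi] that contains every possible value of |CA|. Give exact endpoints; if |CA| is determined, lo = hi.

|AB| ∈ {36}
|AD| ∈ {24}
|CD| ∈ {24}
|BD| ∈ [12, 60]
|AC| ∈ [0, 48]
|BC| ∈ [0, 84]

|CA| ∈ [0, 48]  (≈ [0.0000, 48.0000])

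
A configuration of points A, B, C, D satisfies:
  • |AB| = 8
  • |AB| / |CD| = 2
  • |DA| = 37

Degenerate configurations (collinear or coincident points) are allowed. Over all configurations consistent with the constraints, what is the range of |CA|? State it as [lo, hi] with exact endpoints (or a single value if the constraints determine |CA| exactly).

|AB| ∈ {8}
|AD| ∈ {37}
|CD| ∈ {4}
|BD| ∈ [29, 45]
|AC| ∈ [33, 41]
|BC| ∈ [25, 49]

|CA| ∈ [33, 41]  (≈ [33.0000, 41.0000])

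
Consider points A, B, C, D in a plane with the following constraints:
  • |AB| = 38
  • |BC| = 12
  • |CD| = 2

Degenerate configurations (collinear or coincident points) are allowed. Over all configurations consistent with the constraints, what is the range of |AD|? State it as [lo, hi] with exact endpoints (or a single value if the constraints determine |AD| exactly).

|AB| ∈ {38}
|BC| ∈ {12}
|CD| ∈ {2}
|AC| ∈ [26, 50]
|BD| ∈ [10, 14]
|AD| ∈ [24, 52]

|AD| ∈ [24, 52]  (≈ [24.0000, 52.0000])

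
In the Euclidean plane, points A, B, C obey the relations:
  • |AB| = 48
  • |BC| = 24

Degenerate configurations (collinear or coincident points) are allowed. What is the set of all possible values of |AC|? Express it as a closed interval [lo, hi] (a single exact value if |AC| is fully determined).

|AC| ∈ [24, 72]  (≈ [24.0000, 72.0000])

|AB| ∈ {48}
|BC| ∈ {24}
|AC| ∈ [24, 72]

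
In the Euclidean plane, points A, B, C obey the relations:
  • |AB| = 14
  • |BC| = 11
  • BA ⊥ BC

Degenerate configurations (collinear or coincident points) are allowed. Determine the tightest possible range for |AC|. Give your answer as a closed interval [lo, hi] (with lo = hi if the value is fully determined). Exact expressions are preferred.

|AC| = √(317)  (≈ 17.8045)

|AB| ∈ {14}
|BC| ∈ {11}
|AC| ∈ {√(317)}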